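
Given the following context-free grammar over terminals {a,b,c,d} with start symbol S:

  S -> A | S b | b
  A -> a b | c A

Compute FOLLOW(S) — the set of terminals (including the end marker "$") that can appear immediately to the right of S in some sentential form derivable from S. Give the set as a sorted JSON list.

FIRST sets, iterate to fixpoint:
pass 1:
  A via A→a b: +{a}
  A via A→c A: +{c}
  S via S→A: +{a,c}
  S via S→b: +{b}
  FIRST(S)={a,b,c}  FIRST(A)={a,c}
pass 2: done
  FIRST(S)={a,b,c}  FIRST(A)={a,c}

Compute FOLLOW by fixpoint:
initialize: $ ∈ FOLLOW(S)
iter 1:
  S→A: FOLLOW(A) ⊇ FOLLOW(S) ⊇ {$}; new: +{$}
  S→S b: FOLLOW(S) ⊇ FIRST(b) = {b}; new: +{b}
  S: {$,b}  A: {$}
iter 2:
  S→A: FOLLOW(A) ⊇ FOLLOW(S) ⊇ {$,b}; new: +{b}
  S: {$,b}  A: {$,b}
iter 3: — fixpoint
  S: {$,b}  A: {$,b}

FOLLOW(S) = ["$", "b"]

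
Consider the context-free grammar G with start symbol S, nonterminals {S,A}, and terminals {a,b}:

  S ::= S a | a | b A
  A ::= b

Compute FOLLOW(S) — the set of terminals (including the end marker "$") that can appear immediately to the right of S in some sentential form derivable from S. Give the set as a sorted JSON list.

Compute FIRST by fixpoint:
[1]
  A via A→b: +{b}
  S via S→a: +{a}
  S via S→b A: +{b}
  S: {a,b}  A: {b}
[2] — fixpoint
  S: {a,b}  A: {b}

FOLLOW iteration:
initialize: $ ∈ FOLLOW(S)
pass 1:
  S→S a: FOLLOW(S) ⊇ FIRST(a) = {a}; new: +{a}
  S→b A: FOLLOW(A) ⊇ FOLLOW(S) ⊇ {$,a}; new: +{$,a}
  FOLLOW(S)={$,a}  FOLLOW(A)={$,a}
pass 2: (stable)
  FOLLOW(S)={$,a}  FOLLOW(A)={$,a}

FOLLOW(S) = ["$", "a"]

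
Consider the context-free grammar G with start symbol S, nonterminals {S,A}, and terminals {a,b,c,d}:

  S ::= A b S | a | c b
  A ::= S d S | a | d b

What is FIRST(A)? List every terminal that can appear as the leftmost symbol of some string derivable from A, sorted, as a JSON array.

FIRST sets, iterate to fixpoint:
[1]
  A via A→a: +{a}
  A via A→d b: +{d}
  S via S→A b S: +{a,d}
  S via S→c b: +{c}
  S: {a,c,d}  A: {a,d}
[2]
  A via A→S d S: +{c}
  S: {a,c,d}  A: {a,c,d}
[3] (no change)
  S: {a,c,d}  A: {a,c,d}

FIRST(A) = ["a", "c", "d"]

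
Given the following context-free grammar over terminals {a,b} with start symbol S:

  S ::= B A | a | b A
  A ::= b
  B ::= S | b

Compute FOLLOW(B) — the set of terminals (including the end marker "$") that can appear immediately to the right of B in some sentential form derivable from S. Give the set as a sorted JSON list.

Compute FIRST by fixpoint:
round 1:
  A via A→b: +{b}
  B via B→b: +{b}
  S via S→B A: +{b}
  S via S→a: +{a}
  S: {a,b}  A: {b}  B: {b}
round 2:
  B via B→S: +{a}
  S: {a,b}  A: {b}  B: {a,b}
round 3: — fixpoint
  S: {a,b}  A: {b}  B: {a,b}

FOLLOW sets:
FOLLOW(S) := {$}
round 1:
  S→B A: FOLLOW(B) ⊇ FIRST(A) = {b}; new: +{b}
  S→B A: FOLLOW(A) ⊇ FOLLOW(S) ⊇ {$}; new: +{$}
  FOLLOW(S)={$}  FOLLOW(A)={$}  FOLLOW(B)={b}
round 2:
  B→S: FOLLOW(S) ⊇ FOLLOW(B) ⊇ {b}; new: +{b}
  S→B A: FOLLOW(A) ⊇ FOLLOW(S) ⊇ {$,b}; new: +{b}
  FOLLOW(S)={$,b}  FOLLOW(A)={$,b}  FOLLOW(B)={b}
round 3: (stable)
  FOLLOW(S)={$,b}  FOLLOW(A)={$,b}  FOLLOW(B)={b}

FOLLOW(B) = ["b"]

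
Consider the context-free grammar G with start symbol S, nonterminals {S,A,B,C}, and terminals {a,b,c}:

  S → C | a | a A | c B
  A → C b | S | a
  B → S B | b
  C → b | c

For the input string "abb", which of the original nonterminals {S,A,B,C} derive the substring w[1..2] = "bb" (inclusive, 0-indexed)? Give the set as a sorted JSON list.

Convert to CNF:
  S -> T1 A | T2 B | a | b | c
  A -> C T0 | T1 A | T2 B | a | b | c
  B -> S B | b
  C -> b | c
  T0 -> b
  T1 -> a
  T2 -> c

CYK table (by increasing span) (cells [i..j] with 1 ≤ i ≤ j ≤ 2 only):
  cell(1,1) b: {A,B,C,S,T0}  orig:{A,B,C,S}
  cell(2,2) b: {A,B,C,S,T0}  orig:{A,B,C,S}
  cell(1,2) bb: {A,B}

Original NTs in T[1,2] deriving "bb": ["A", "B"]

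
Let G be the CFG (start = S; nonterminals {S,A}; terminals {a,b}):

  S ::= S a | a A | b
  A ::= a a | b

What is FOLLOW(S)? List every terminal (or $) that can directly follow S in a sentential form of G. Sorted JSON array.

FIRST iteration:
pass 1:
  A via A→a a: +{a}
  A via A→b: +{b}
  S via S→a A: +{a}
  S via S→b: +{b}
  S: {a,b}  A: {a,b}
pass 2: (stable)
  S: {a,b}  A: {a,b}

Compute FOLLOW by fixpoint:
seed FOLLOW(S) with $
round 1:
  S→S a: FOLLOW(S) ⊇ FIRST(a) = {a}; new: +{a}
  S→a A: FOLLOW(A) ⊇ FOLLOW(S) ⊇ {$,a}; new: +{$,a}
  FOLLOW(S)={$,a}  FOLLOW(A)={$,a}
round 2: done
  FOLLOW(S)={$,a}  FOLLOW(A)={$,a}

FOLLOW(S) = ["$", "a"]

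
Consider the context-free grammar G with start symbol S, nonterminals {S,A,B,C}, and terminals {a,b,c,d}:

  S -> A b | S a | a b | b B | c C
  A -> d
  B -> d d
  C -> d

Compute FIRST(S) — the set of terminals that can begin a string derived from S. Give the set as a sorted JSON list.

FIRST sets, iterate to fixpoint:
[1]
  A via A→d: +{d}
  B via B→d d: +{d}
  C via C→d: +{d}
  S via S→A b: +{d}
  S via S→a b: +{a}
  S via S→b B: +{b}
  S via S→c C: +{c}
  S: {a,b,c,d}  A: {d}  B: {d}  C: {d}
[2] — fixpoint
  S: {a,b,c,d}  A: {d}  B: {d}  C: {d}

FIRST(S) = ["a", "b", "c", "d"]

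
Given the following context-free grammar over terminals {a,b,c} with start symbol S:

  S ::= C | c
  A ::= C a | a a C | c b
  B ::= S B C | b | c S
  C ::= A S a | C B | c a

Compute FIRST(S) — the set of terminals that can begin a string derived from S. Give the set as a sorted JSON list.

FIRST iteration:
pass 1:
  A via A→a a C: +{a}
  A via A→c b: +{c}
  B via B→b: +{b}
  B via B→c S: +{c}
  C via C→A S a: +{a,c}
  S via S→C: +{a,c}
  FIRST[S]={a,c}  FIRST[A]={a,c}  FIRST[B]={b,c}  FIRST[C]={a,c}
pass 2:
  B via B→S B C: +{a}
  FIRST[S]={a,c}  FIRST[A]={a,c}  FIRST[B]={a,b,c}  FIRST[C]={a,c}
pass 3: done
  FIRST[S]={a,c}  FIRST[A]={a,c}  FIRST[B]={a,b,c}  FIRST[C]={a,c}

FIRST(S) = ["a", "c"]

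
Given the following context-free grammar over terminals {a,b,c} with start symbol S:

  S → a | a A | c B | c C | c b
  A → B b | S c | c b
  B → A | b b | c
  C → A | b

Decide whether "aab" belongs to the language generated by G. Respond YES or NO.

Convert to CNF:
  S -> T1 B | T1 C | T1 T0 | T2 A | a
  A -> B T0 | S T1 | T1 T0
  B -> B T0 | S T1 | T0 T0 | T1 T0 | c
  C -> B T0 | S T1 | T1 T0 | b
  T0 -> b
  T1 -> c
  T2 -> a

Fill CYK table bottom-up:
  [0..0]={S,T2}  "a"  orig:{S}
  [1..1]={S,T2}  "a"  orig:{S}
  [2..2]={C,T0}  "b"  orig:{C}
  [0..1]=∅  "aa"
  [1..2]=∅  "ab"
  [0..2]=∅  "aab"

S ∉ T[0,2] ⇒ NO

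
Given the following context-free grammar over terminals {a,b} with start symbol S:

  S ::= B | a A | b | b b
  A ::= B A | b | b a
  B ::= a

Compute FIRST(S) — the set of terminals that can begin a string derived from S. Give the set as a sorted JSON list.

FIRST sets, iterate to fixpoint:
iter 1:
  A via A→b: +{b}
  B via B→a: +{a}
  S via S→B: +{a}
  S via S→b: +{b}
  S: {a,b}  A: {b}  B: {a}
iter 2:
  A via A→B A: +{a}
  S: {a,b}  A: {a,b}  B: {a}
iter 3: done
  S: {a,b}  A: {a,b}  B: {a}

FIRST(S) = ["a", "b"]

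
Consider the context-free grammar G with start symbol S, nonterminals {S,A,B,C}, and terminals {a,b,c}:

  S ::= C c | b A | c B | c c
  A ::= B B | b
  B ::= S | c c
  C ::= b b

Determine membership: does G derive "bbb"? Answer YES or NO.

Convert to CNF:
  S -> C T0 | T0 B | T0 T0 | T1 A
  A -> B B | b
  B -> C T0 | T0 B | T0 T0 | T1 A
  C -> T1 T1
  T0 -> c
  T1 -> b

Fill CYK table bottom-up:
  T[0,0] 'b' = {A,T1}  orig:{A}
  T[1,1] 'b' = {A,T1}  orig:{A}
  T[2,2] 'b' = {A,T1}  orig:{A}
  T[0,1] 'bb' = {B,C,S}
  T[1,2] 'bb' = {B,C,S}
  T[0,2] 'bbb' = ∅

S ∉ T[0,2] ⇒ NO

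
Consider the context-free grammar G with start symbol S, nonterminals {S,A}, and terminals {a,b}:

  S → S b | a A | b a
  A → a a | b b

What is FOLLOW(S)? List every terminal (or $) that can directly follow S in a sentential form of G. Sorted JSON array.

FIRST sets, iterate to fixpoint:
iter 1:
  A via A→a a: +{a}
  A via A→b b: +{b}
  S via S→a A: +{a}
  S via S→b a: +{b}
  S: {a,b}  A: {a,b}
iter 2: (stable)
  S: {a,b}  A: {a,b}

FOLLOW iteration:
initialize: $ ∈ FOLLOW(S)
[1]
  S→S b: FOLLOW(S) ⊇ FIRST(b) = {b}; new: +{b}
  S→a A: FOLLOW(A) ⊇ FOLLOW(S) ⊇ {$,b}; new: +{$,b}
  FOLLOW[S]={$,b}  FOLLOW[A]={$,b}
[2] (no change)
  FOLLOW[S]={$,b}  FOLLOW[A]={$,b}

FOLLOW(S) = ["$", "b"]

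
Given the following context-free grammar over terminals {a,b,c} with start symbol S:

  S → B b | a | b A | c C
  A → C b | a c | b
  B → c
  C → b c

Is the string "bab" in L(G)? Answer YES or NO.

CNF form of G:
  S -> B T0 | T0 A | T2 C | a
  A -> C T0 | T1 T2 | b
  B -> c
  C -> T0 T2
  T0 -> b
  T1 -> a
  T2 -> c

CYK fill:
  cell(0,0) b: {A,T0}  orig:{A}
  cell(1,1) a: {S,T1}  orig:{S}
  cell(2,2) b: {A,T0}  orig:{A}
  cell(0,1) ba: ∅
  cell(1,2) ab: ∅
  cell(0,2) bab: ∅

S ∉ T[0,2] ⇒ NO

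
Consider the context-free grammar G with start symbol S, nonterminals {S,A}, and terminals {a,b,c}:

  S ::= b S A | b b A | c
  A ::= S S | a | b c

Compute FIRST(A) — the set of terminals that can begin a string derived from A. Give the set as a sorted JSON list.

FIRST sets, iterate to fixpoint:
[1]
  A via A→a: +{a}
  A via A→b c: +{b}
  S via S→b S A: +{b}
  S via S→c: +{c}
  FIRST(S)={b,c}  FIRST(A)={a,b}
[2]
  A via A→S S: +{c}
  FIRST(S)={b,c}  FIRST(A)={a,b,c}
[3] (no change)
  FIRST(S)={b,c}  FIRST(A)={a,b,c}

FIRST(A) = ["a", "b", "c"]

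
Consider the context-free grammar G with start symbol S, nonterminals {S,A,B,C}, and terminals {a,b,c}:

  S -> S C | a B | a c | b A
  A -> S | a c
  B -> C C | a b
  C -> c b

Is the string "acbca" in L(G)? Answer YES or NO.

CNF form of G:
  S -> S C | T0 B | T0 T1 | T2 A
  A -> S C | T0 B | T0 T1 | T2 A
  B -> C C | T0 T2
  C -> T1 T2
  T0 -> a
  T1 -> c
  T2 -> b

Fill CYK table bottom-up:
  T[0,0] 'a' = {T0}  orig:{}
  T[1,1] 'c' = {T1}  orig:{}
  T[2,2] 'b' = {T2}  orig:{}
  T[3,3] 'c' = {T1}  orig:{}
  T[4,4] 'a' = {T0}  orig:{}
  T[0,1] 'ac' = {A,S}
  T[1,2] 'cb' = {C}
  T[2,3] 'bc' = ∅
  T[3,4] 'ca' = ∅
  T[0,2] 'acb' = ∅
  T[1,3] 'cbc' = ∅
  T[2,4] 'bca' = ∅
  T[0,3] 'acbc' = ∅
  T[1,4] 'cbca' = ∅
  T[0,4] 'acbca' = ∅

S ∉ T[0,4] ⇒ NO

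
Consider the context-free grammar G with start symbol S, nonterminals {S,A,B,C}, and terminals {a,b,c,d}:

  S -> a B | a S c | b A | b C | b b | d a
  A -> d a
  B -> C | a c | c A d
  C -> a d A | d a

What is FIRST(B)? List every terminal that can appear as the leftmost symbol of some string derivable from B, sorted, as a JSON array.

Compute FIRST by fixpoint:
iter 1:
  A via A→d a: +{d}
  B via B→a c: +{a}
  B via B→c A d: +{c}
  C via C→a d A: +{a}
  C via C→d a: +{d}
  S via S→a B: +{a}
  S via S→b A: +{b}
  S via S→d a: +{d}
  FIRST[S]={a,b,d}  FIRST[A]={d}  FIRST[B]={a,c}  FIRST[C]={a,d}
iter 2:
  B via B→C: +{d}
  FIRST[S]={a,b,d}  FIRST[A]={d}  FIRST[B]={a,c,d}  FIRST[C]={a,d}
iter 3: — fixpoint
  FIRST[S]={a,b,d}  FIRST[A]={d}  FIRST[B]={a,c,d}  FIRST[C]={a,d}

FIRST(B) = ["a", "c", "d"]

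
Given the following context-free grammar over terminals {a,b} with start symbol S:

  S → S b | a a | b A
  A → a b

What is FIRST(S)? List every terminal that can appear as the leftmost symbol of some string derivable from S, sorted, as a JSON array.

Compute FIRST by fixpoint:
round 1:
  A via A→a b: +{a}
  S via S→a a: +{a}
  S via S→b A: +{b}
  S: {a,b}  A: {a}
round 2: (stable)
  S: {a,b}  A: {a}

FIRST(S) = ["a", "b"]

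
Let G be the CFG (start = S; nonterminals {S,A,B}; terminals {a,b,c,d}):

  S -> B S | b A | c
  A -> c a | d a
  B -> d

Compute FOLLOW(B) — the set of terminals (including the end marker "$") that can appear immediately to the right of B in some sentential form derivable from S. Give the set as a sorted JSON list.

FIRST sets, iterate to fixpoint:
pass 1:
  A via A→c a: +{c}
  A via A→d a: +{d}
  B via B→d: +{d}
  S via S→B S: +{d}
  S via S→b A: +{b}
  S via S→c: +{c}
  FIRST[S]={b,c,d}  FIRST[A]={c,d}  FIRST[B]={d}
pass 2: done
  FIRST[S]={b,c,d}  FIRST[A]={c,d}  FIRST[B]={d}

FOLLOW iteration:
FOLLOW(S) := {$}
round 1:
  S→B S: FOLLOW(B) ⊇ FIRST(S) = {b,c,d}; new: +{b,c,d}
  S→b A: FOLLOW(A) ⊇ FOLLOW(S) ⊇ {$}; new: +{$}
  S: {$}  A: {$}  B: {b,c,d}
round 2: — fixpoint
  S: {$}  A: {$}  B: {b,c,d}

FOLLOW(B) = ["b", "c", "d"]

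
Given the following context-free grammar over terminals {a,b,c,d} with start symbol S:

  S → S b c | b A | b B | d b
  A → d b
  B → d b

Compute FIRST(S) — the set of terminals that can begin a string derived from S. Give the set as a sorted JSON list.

FIRST sets, iterate to fixpoint:
[1]
  A via A→d b: +{d}
  B via B→d b: +{d}
  S via S→b A: +{b}
  S via S→d b: +{d}
  S: {b,d}  A: {d}  B: {d}
[2] (no change)
  S: {b,d}  A: {d}  B: {d}

FIRST(S) = ["b", "d"]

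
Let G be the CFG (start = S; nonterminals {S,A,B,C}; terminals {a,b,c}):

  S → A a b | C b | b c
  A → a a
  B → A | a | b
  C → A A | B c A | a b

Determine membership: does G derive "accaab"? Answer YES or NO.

CNF form of G:
  S -> A X4 | C T2 | T2 T1
  A -> T0 T0
  B -> T0 T0 | a | b
  C -> A A | B X3 | T0 T2
  T0 -> a
  T1 -> c
  T2 -> b
  X3 -> T1 A
  X4 -> T0 T2

CYK table (by increasing span):
  T[0,0] 'a' = {B,T0}  orig:{B}
  T[1,1] 'c' = {T1}  orig:{}
  T[2,2] 'c' = {T1}  orig:{}
  T[3,3] 'a' = {B,T0}  orig:{B}
  T[4,4] 'a' = {B,T0}  orig:{B}
  T[5,5] 'b' = {B,T2}  orig:{B}
  T[0,1] 'ac' = ∅
  T[1,2] 'cc' = ∅
  T[2,3] 'ca' = ∅
  T[3,4] 'aa' = {A,B}
  T[4,5] 'ab' = {C,X4}  orig:{C}
  T[0,2] 'acc' = ∅
  T[1,3] 'cca' = ∅
  T[2,4] 'caa' = {X3}  orig:{}
  T[3,5] 'aab' = ∅
  T[0,3] 'acca' = ∅
  T[1,4] 'ccaa' = ∅
  T[2,5] 'caab' = ∅
  T[0,4] 'accaa' = ∅
  T[1,5] 'ccaab' = ∅
  T[0,5] 'accaab' = ∅

S ∉ T[0,5] ⇒ NO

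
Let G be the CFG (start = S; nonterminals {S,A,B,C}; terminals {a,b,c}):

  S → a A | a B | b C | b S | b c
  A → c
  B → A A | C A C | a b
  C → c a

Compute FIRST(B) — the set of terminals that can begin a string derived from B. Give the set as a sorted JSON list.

FIRST sets, iterate to fixpoint:
round 1:
  A via A→c: +{c}
  B via B→A A: +{c}
  B via B→a b: +{a}
  C via C→c a: +{c}
  S via S→a A: +{a}
  S via S→b C: +{b}
  FIRST(S)={a,b}  FIRST(A)={c}  FIRST(B)={a,c}  FIRST(C)={c}
round 2: (no change)
  FIRST(S)={a,b}  FIRST(A)={c}  FIRST(B)={a,c}  FIRST(C)={c}

FIRST(B) = ["a", "c"]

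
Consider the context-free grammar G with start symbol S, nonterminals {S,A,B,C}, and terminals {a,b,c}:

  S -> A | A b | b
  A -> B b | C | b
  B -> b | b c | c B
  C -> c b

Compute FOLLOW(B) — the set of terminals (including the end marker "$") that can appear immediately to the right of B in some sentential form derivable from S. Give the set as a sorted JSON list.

FIRST iteration:
iter 1:
  A via A→b: +{b}
  B via B→b: +{b}
  B via B→c B: +{c}
  C via C→c b: +{c}
  S via S→A: +{b}
  FIRST[S]={b}  FIRST[A]={b}  FIRST[B]={b,c}  FIRST[C]={c}
iter 2:
  A via A→B b: +{c}
  S via S→A: +{c}
  FIRST[S]={b,c}  FIRST[A]={b,c}  FIRST[B]={b,c}  FIRST[C]={c}
iter 3: (no change)
  FIRST[S]={b,c}  FIRST[A]={b,c}  FIRST[B]={b,c}  FIRST[C]={c}

Compute FOLLOW by fixpoint:
FOLLOW(S) := {$}
pass 1:
  A→B b: FOLLOW(B) ⊇ FIRST(b) = {b}; new: +{b}
  S→A: FOLLOW(A) ⊇ FOLLOW(S) ⊇ {$}; new: +{$}
  S→A b: FOLLOW(A) ⊇ FIRST(b) = {b}; new: +{b}
  S: {$}  A: {$,b}  B: {b}  C: {}
pass 2:
  A→C: FOLLOW(C) ⊇ FOLLOW(A) ⊇ {$,b}; new: +{$,b}
  S: {$}  A: {$,b}  B: {b}  C: {$,b}
pass 3: done
  S: {$}  A: {$,b}  B: {b}  C: {$,b}

FOLLOW(B) = ["b"]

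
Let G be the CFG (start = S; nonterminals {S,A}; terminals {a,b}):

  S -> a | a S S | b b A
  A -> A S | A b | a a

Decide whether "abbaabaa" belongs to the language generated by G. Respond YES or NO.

CNF form of G:
  S -> T0 X3 | T1 X2 | a
  A -> A S | A T0 | T1 T1
  T0 -> b
  T1 -> a
  X2 -> S S
  X3 -> T0 A

CYK fill:
  cell(0,0) a: {S,T1}  orig:{S}
  cell(1,1) b: {T0}  orig:{}
  cell(2,2) b: {T0}  orig:{}
  cell(3,3) a: {S,T1}  orig:{S}
  cell(4,4) a: {S,T1}  orig:{S}
  cell(5,5) b: {T0}  orig:{}
  cell(6,6) a: {S,T1}  orig:{S}
  cell(7,7) a: {S,T1}  orig:{S}
  cell(0,1) ab: ∅
  cell(1,2) bb: ∅
  cell(2,3) ba: ∅
  cell(3,4) aa: {A,X2}  orig:{A}
  cell(4,5) ab: ∅
  cell(5,6) ba: ∅
  cell(6,7) aa: {A,X2}  orig:{A}
  cell(0,2) abb: ∅
  cell(1,3) bba: ∅
  cell(2,4) baa: {X3}  orig:{}
  cell(3,5) aab: {A}
  cell(4,6) aba: ∅
  cell(5,7) baa: {X3}  orig:{}
  cell(0,3) abba: ∅
  cell(1,4) bbaa: {S}
  cell(2,5) baab: {X3}  orig:{}
  cell(3,6) aaba: {A}
  cell(4,7) abaa: ∅
  cell(0,4) abbaa: {X2}  orig:{}
  cell(1,5) bbaab: {S}
  cell(2,6) baaba: {X3}  orig:{}
  cell(3,7) aabaa: {A}
  cell(0,5) abbaab: {X2}  orig:{}
  cell(1,6) bbaaba: {S,X2}  orig:{S}
  cell(2,7) baabaa: {X3}  orig:{}
  cell(0,6) abbaaba: {S,X2}  orig:{S}
  cell(1,7) bbaabaa: {S,X2}  orig:{S}
  cell(0,7) abbaabaa: {S,X2}  orig:{S}

S ∈ T[0,7] ⇒ YES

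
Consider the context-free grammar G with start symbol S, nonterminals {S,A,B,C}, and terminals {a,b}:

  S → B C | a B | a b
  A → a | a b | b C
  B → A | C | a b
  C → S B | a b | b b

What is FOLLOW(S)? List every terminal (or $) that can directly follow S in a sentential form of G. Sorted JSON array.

FIRST sets, iterate to fixpoint:
round 1:
  A via A→a: +{a}
  A via A→b C: +{b}
  B via B→A: +{a,b}
  C via C→a b: +{a}
  C via C→b b: +{b}
  S via S→B C: +{a,b}
  FIRST(S)={a,b}  FIRST(A)={a,b}  FIRST(B)={a,b}  FIRST(C)={a,b}
round 2: — fixpoint
  FIRST(S)={a,b}  FIRST(A)={a,b}  FIRST(B)={a,b}  FIRST(C)={a,b}

FOLLOW sets:
seed FOLLOW(S) with $
pass 1:
  C→S B: FOLLOW(S) ⊇ FIRST(B) = {a,b}; new: +{a,b}
  S→B C: FOLLOW(B) ⊇ FIRST(C) = {a,b}; new: +{a,b}
  S→B C: FOLLOW(C) ⊇ FOLLOW(S) ⊇ {$,a,b}; new: +{$,a,b}
  S→a B: FOLLOW(B) ⊇ FOLLOW(S) ⊇ {$,a,b}; new: +{$}
  FOLLOW(S)={$,a,b}  FOLLOW(A)={}  FOLLOW(B)={$,a,b}  FOLLOW(C)={$,a,b}
pass 2:
  B→A: FOLLOW(A) ⊇ FOLLOW(B) ⊇ {$,a,b}; new: +{$,a,b}
  FOLLOW(S)={$,a,b}  FOLLOW(A)={$,a,b}  FOLLOW(B)={$,a,b}  FOLLOW(C)={$,a,b}
pass 3: (stable)
  FOLLOW(S)={$,a,b}  FOLLOW(A)={$,a,b}  FOLLOW(B)={$,a,b}  FOLLOW(C)={$,a,b}

FOLLOW(S) = ["$", "a", "b"]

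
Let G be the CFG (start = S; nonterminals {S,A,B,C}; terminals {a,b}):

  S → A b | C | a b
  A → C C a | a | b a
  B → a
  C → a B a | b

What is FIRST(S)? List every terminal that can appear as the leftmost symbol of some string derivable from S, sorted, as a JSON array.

Compute FIRST by fixpoint:
iter 1:
  A via A→a: +{a}
  A via A→b a: +{b}
  B via B→a: +{a}
  C via C→a B a: +{a}
  C via C→b: +{b}
  S via S→A b: +{a,b}
  FIRST[S]={a,b}  FIRST[A]={a,b}  FIRST[B]={a}  FIRST[C]={a,b}
iter 2: done
  FIRST[S]={a,b}  FIRST[A]={a,b}  FIRST[B]={a}  FIRST[C]={a,b}

FIRST(S) = ["a", "b"]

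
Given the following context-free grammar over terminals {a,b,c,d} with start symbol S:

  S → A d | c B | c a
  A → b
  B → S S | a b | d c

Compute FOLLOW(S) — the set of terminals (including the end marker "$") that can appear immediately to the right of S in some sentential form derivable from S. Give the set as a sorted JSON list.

Compute FIRST by fixpoint:
round 1:
  A via A→b: +{b}
  B via B→a b: +{a}
  B via B→d c: +{d}
  S via S→A d: +{b}
  S via S→c B: +{c}
  FIRST[S]={b,c}  FIRST[A]={b}  FIRST[B]={a,d}
round 2:
  B via B→S S: +{b,c}
  FIRST[S]={b,c}  FIRST[A]={b}  FIRST[B]={a,b,c,d}
round 3: done
  FIRST[S]={b,c}  FIRST[A]={b}  FIRST[B]={a,b,c,d}

FOLLOW iteration:
initialize: $ ∈ FOLLOW(S)
round 1:
  B→S S: FOLLOW(S) ⊇ FIRST(S) = {b,c}; new: +{b,c}
  S→A d: FOLLOW(A) ⊇ FIRST(d) = {d}; new: +{d}
  S→c B: FOLLOW(B) ⊇ FOLLOW(S) ⊇ {$,b,c}; new: +{$,b,c}
  FOLLOW[S]={$,b,c}  FOLLOW[A]={d}  FOLLOW[B]={$,b,c}
round 2: done
  FOLLOW[S]={$,b,c}  FOLLOW[A]={d}  FOLLOW[B]={$,b,c}

FOLLOW(S) = ["$", "b", "c"]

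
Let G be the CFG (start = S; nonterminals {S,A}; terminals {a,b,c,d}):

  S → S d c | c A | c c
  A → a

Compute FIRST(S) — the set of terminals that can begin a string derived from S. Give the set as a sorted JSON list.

FIRST iteration:
[1]
  A via A→a: +{a}
  S via S→c A: +{c}
  FIRST(S)={c}  FIRST(A)={a}
[2] (stable)
  FIRST(S)={c}  FIRST(A)={a}

FIRST(S) = ["c"]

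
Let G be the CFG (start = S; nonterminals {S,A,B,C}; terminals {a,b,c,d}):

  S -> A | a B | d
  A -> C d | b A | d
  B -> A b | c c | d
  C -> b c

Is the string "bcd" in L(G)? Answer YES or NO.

Convert to CNF:
  S -> C T0 | T1 A | T3 B | d
  A -> C T0 | T1 A | d
  B -> A T1 | T2 T2 | d
  C -> T1 T2
  T0 -> d
  T1 -> b
  T2 -> c
  T3 -> a

CYK table (by increasing span):
  [0..0]={T1}  "b"  orig:{}
  [1..1]={T2}  "c"  orig:{}
  [2..2]={A,B,S,T0}  "d"  orig:{A,B,S}
  [0..1]={C}  "bc"
  [1..2]=∅  "cd"
  [0..2]={A,S}  "bcd"

S ∈ T[0,2] ⇒ YES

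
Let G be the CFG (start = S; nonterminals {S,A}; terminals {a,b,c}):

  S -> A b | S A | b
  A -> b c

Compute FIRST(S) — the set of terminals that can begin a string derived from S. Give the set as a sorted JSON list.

FIRST iteration:
[1]
  A via A→b c: +{b}
  S via S→A b: +{b}
  FIRST[S]={b}  FIRST[A]={b}
[2] done
  FIRST[S]={b}  FIRST[A]={b}

FIRST(S) = ["b"]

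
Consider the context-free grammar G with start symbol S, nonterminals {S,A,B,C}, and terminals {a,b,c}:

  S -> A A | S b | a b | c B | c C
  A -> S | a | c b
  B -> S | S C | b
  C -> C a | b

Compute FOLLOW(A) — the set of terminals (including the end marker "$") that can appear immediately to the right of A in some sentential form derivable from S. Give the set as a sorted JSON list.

FIRST iteration:
iter 1:
  A via A→a: +{a}
  A via A→c b: +{c}
  B via B→b: +{b}
  C via C→b: +{b}
  S via S→A A: +{a,c}
  S: {a,c}  A: {a,c}  B: {b}  C: {b}
iter 2:
  B via B→S: +{a,c}
  S: {a,c}  A: {a,c}  B: {a,b,c}  C: {b}
iter 3: (no change)
  S: {a,c}  A: {a,c}  B: {a,b,c}  C: {b}

FOLLOW sets:
initialize: $ ∈ FOLLOW(S)
pass 1:
  B→S C: FOLLOW(S) ⊇ FIRST(C) = {b}; new: +{b}
  C→C a: FOLLOW(C) ⊇ FIRST(a) = {a}; new: +{a}
  S→A A: FOLLOW(A) ⊇ FIRST(A) = {a,c}; new: +{a,c}
  S→A A: FOLLOW(A) ⊇ FOLLOW(S) ⊇ {$,b}; new: +{$,b}
  S→c B: FOLLOW(B) ⊇ FOLLOW(S) ⊇ {$,b}; new: +{$,b}
  S→c C: FOLLOW(C) ⊇ FOLLOW(S) ⊇ {$,b}; new: +{$,b}
  FOLLOW(S)={$,b}  FOLLOW(A)={$,a,b,c}  FOLLOW(B)={$,b}  FOLLOW(C)={$,a,b}
pass 2:
  A→S: FOLLOW(S) ⊇ FOLLOW(A) ⊇ {$,a,b,c}; new: +{a,c}
  S→c B: FOLLOW(B) ⊇ FOLLOW(S) ⊇ {$,a,b,c}; new: +{a,c}
  S→c C: FOLLOW(C) ⊇ FOLLOW(S) ⊇ {$,a,b,c}; new: +{c}
  FOLLOW(S)={$,a,b,c}  FOLLOW(A)={$,a,b,c}  FOLLOW(B)={$,a,b,c}  FOLLOW(C)={$,a,b,c}
pass 3: (stable)
  FOLLOW(S)={$,a,b,c}  FOLLOW(A)={$,a,b,c}  FOLLOW(B)={$,a,b,c}  FOLLOW(C)={$,a,b,c}

FOLLOW(A) = ["$", "a", "b", "c"]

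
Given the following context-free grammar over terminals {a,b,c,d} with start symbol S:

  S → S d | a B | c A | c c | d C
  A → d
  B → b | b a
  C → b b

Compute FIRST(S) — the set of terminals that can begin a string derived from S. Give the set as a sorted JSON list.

FIRST sets, iterate to fixpoint:
round 1:
  A via A→d: +{d}
  B via B→b: +{b}
  C via C→b b: +{b}
  S via S→a B: +{a}
  S via S→c A: +{c}
  S via S→d C: +{d}
  FIRST(S)={a,c,d}  FIRST(A)={d}  FIRST(B)={b}  FIRST(C)={b}
round 2: (stable)
  FIRST(S)={a,c,d}  FIRST(A)={d}  FIRST(B)={b}  FIRST(C)={b}

FIRST(S) = ["a", "c", "d"]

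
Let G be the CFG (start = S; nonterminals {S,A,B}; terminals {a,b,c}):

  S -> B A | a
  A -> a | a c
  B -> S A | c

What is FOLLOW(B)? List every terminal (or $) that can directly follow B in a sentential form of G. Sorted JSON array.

FIRST iteration:
iter 1:
  A via A→a: +{a}
  B via B→c: +{c}
  S via S→B A: +{c}
  S via S→a: +{a}
  S: {a,c}  A: {a}  B: {c}
iter 2:
  B via B→S A: +{a}
  S: {a,c}  A: {a}  B: {a,c}
iter 3: done
  S: {a,c}  A: {a}  B: {a,c}

FOLLOW sets:
initialize: $ ∈ FOLLOW(S)
round 1:
  B→S A: FOLLOW(S) ⊇ FIRST(A) = {a}; new: +{a}
  S→B A: FOLLOW(B) ⊇ FIRST(A) = {a}; new: +{a}
  S→B A: FOLLOW(A) ⊇ FOLLOW(S) ⊇ {$,a}; new: +{$,a}
  FOLLOW(S)={$,a}  FOLLOW(A)={$,a}  FOLLOW(B)={a}
round 2: (stable)
  FOLLOW(S)={$,a}  FOLLOW(A)={$,a}  FOLLOW(B)={a}

FOLLOW(B) = ["a"]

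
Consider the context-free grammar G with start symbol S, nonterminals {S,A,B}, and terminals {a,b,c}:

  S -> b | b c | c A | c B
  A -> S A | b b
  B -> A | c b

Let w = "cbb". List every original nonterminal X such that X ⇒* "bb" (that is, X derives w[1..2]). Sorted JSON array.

Convert to CNF:
  S -> T0 T1 | T1 A | T1 B | b
  A -> S A | T0 T0
  B -> S A | T0 T0 | T1 T0
  T0 -> b
  T1 -> c

CYK table (by increasing span) (cells [i..j] with 1 ≤ i ≤ j ≤ 2 only):
  [1..1]={S,T0}  "b"  orig:{S}
  [2..2]={S,T0}  "b"  orig:{S}
  [1..2]={A,B}  "bb"

Original NTs in T[1,2] deriving "bb": ["A", "B"]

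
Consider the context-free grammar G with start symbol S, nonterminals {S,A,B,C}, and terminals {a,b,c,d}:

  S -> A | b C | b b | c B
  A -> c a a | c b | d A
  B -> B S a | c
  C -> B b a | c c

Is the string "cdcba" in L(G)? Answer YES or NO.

Convert to CNF:
  S -> T0 B | T0 T2 | T0 X7 | T2 C | T2 T2 | T3 A
  A -> T0 T2 | T0 X4 | T3 A
  B -> B X5 | c
  C -> B X6 | T0 T0
  T0 -> c
  T1 -> a
  T2 -> b
  T3 -> d
  X4 -> T1 T1
  X5 -> S T1
  X6 -> T2 T1
  X7 -> T1 T1

CYK table (by increasing span):
  cell(0,0) c: {B,T0}  orig:{B}
  cell(1,1) d: {T3}  orig:{}
  cell(2,2) c: {B,T0}  orig:{B}
  cell(3,3) b: {T2}  orig:{}
  cell(4,4) a: {T1}  orig:{}
  cell(0,1) cd: ∅
  cell(1,2) dc: ∅
  cell(2,3) cb: {A,S}
  cell(3,4) ba: {X6}  orig:{}
  cell(0,2) cdc: ∅
  cell(1,3) dcb: {A,S}
  cell(2,4) cba: {C,X5}  orig:{C}
  cell(0,3) cdcb: ∅
  cell(1,4) dcba: {X5}  orig:{}
  cell(0,4) cdcba: {B}

S ∉ T[0,4] ⇒ NO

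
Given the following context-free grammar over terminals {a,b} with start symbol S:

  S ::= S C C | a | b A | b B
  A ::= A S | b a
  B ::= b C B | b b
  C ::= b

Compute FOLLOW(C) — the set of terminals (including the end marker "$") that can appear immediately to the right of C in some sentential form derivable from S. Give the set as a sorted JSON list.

FIRST sets, iterate to fixpoint:
[1]
  A via A→b a: +{b}
  B via B→b C B: +{b}
  C via C→b: +{b}
  S via S→a: +{a}
  S via S→b A: +{b}
  FIRST[S]={a,b}  FIRST[A]={b}  FIRST[B]={b}  FIRST[C]={b}
[2] (no change)
  FIRST[S]={a,b}  FIRST[A]={b}  FIRST[B]={b}  FIRST[C]={b}

Compute FOLLOW by fixpoint:
FOLLOW(S) := {$}
round 1:
  A→A S: FOLLOW(A) ⊇ FIRST(S) = {a,b}; new: +{a,b}
  A→A S: FOLLOW(S) ⊇ FOLLOW(A) ⊇ {a,b}; new: +{a,b}
  B→b C B: FOLLOW(C) ⊇ FIRST(B) = {b}; new: +{b}
  S→S C C: FOLLOW(C) ⊇ FOLLOW(S) ⊇ {$,a,b}; new: +{$,a}
  S→b A: FOLLOW(A) ⊇ FOLLOW(S) ⊇ {$,a,b}; new: +{$}
  S→b B: FOLLOW(B) ⊇ FOLLOW(S) ⊇ {$,a,b}; new: +{$,a,b}
  FOLLOW(S)={$,a,b}  FOLLOW(A)={$,a,b}  FOLLOW(B)={$,a,b}  FOLLOW(C)={$,a,b}
round 2: — fixpoint
  FOLLOW(S)={$,a,b}  FOLLOW(A)={$,a,b}  FOLLOW(B)={$,a,b}  FOLLOW(C)={$,a,b}

FOLLOW(C) = ["$", "a", "b"]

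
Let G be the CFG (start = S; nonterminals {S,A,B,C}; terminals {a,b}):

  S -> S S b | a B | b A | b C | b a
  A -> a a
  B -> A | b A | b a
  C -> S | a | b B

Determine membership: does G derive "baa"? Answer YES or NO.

Convert to CNF:
  S -> S X3 | T0 B | T1 A | T1 C | T1 T0
  A -> T0 T0
  B -> T0 T0 | T1 A | T1 T0
  C -> S X2 | T0 B | T1 A | T1 B | T1 C | T1 T0 | a
  T0 -> a
  T1 -> b
  X2 -> S T1
  X3 -> S T1

CYK table (by increasing span):
  [0..0]={T1}  "b"  orig:{}
  [1..1]={C,T0}  "a"  orig:{C}
  [2..2]={C,T0}  "a"  orig:{C}
  [0..1]={B,C,S}  "ba"
  [1..2]={A,B}  "aa"
  [0..2]={B,C,S}  "baa"

S ∈ T[0,2] ⇒ YES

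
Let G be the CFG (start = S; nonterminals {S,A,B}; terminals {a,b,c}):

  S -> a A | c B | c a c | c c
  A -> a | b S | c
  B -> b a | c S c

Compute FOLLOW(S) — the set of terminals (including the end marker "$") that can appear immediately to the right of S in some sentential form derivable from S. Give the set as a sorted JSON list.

Compute FIRST by fixpoint:
[1]
  A via A→a: +{a}
  A via A→b S: +{b}
  A via A→c: +{c}
  B via B→b a: +{b}
  B via B→c S c: +{c}
  S via S→a A: +{a}
  S via S→c B: +{c}
  S: {a,c}  A: {a,b,c}  B: {b,c}
[2] done
  S: {a,c}  A: {a,b,c}  B: {b,c}

FOLLOW iteration:
seed FOLLOW(S) with $
pass 1:
  B→c S c: FOLLOW(S) ⊇ FIRST(c) = {c}; new: +{c}
  S→a A: FOLLOW(A) ⊇ FOLLOW(S) ⊇ {$,c}; new: +{$,c}
  S→c B: FOLLOW(B) ⊇ FOLLOW(S) ⊇ {$,c}; new: +{$,c}
  FOLLOW[S]={$,c}  FOLLOW[A]={$,c}  FOLLOW[B]={$,c}
pass 2: — fixpoint
  FOLLOW[S]={$,c}  FOLLOW[A]={$,c}  FOLLOW[B]={$,c}

FOLLOW(S) = ["$", "c"]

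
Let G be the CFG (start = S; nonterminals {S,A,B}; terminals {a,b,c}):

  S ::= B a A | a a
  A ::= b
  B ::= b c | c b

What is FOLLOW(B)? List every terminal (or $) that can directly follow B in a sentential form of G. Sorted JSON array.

Compute FIRST by fixpoint:
round 1:
  A via A→b: +{b}
  B via B→b c: +{b}
  B via B→c b: +{c}
  S via S→B a A: +{b,c}
  S via S→a a: +{a}
  FIRST(S)={a,b,c}  FIRST(A)={b}  FIRST(B)={b,c}
round 2: — fixpoint
  FIRST(S)={a,b,c}  FIRST(A)={b}  FIRST(B)={b,c}

Compute FOLLOW by fixpoint:
FOLLOW(S) := {$}
[1]
  S→B a A: FOLLOW(B) ⊇ FIRST(a) = {a}; new: +{a}
  S→B a A: FOLLOW(A) ⊇ FOLLOW(S) ⊇ {$}; new: +{$}
  S: {$}  A: {$}  B: {a}
[2] — fixpoint
  S: {$}  A: {$}  B: {a}

FOLLOW(B) = ["a"]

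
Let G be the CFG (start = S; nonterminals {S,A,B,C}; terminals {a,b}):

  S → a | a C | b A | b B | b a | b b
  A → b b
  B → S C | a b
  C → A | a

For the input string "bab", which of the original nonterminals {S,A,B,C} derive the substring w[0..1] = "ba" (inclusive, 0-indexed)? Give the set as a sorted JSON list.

CNF form of G:
  S -> T0 A | T0 B | T0 T0 | T0 T1 | T1 C | a
  A -> T0 T0
  B -> S C | T1 T0
  C -> T0 T0 | a
  T0 -> b
  T1 -> a

CYK table (by increasing span) (cells [i..j] with 0 ≤ i ≤ j ≤ 1 only):
  cell(0,0) b: {T0}  orig:{}
  cell(1,1) a: {C,S,T1}  orig:{C,S}
  cell(0,1) ba: {S}

Original NTs in T[0,1] deriving "ba": ["S"]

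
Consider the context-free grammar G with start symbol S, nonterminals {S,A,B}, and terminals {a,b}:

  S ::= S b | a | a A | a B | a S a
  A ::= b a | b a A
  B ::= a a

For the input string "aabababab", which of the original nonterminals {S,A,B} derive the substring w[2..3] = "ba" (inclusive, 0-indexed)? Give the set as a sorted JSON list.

CNF form of G:
  S -> S T0 | T1 A | T1 B | T1 X3 | a
  A -> T0 T1 | T0 X2
  B -> T1 T1
  T0 -> b
  T1 -> a
  X2 -> T1 A
  X3 -> S T1

CYK fill — only the sub-triangle for w[2..3]:
  cell(2,2) b: {T0}  orig:{}
  cell(3,3) a: {S,T1}  orig:{S}
  cell(2,3) ba: {A}

Original NTs in T[2,3] deriving "ba": ["A"]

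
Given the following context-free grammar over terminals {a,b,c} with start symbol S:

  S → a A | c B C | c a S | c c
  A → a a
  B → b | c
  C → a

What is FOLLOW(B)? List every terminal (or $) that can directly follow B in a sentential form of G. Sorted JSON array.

FIRST sets, iterate to fixpoint:
pass 1:
  A via A→a a: +{a}
  B via B→b: +{b}
  B via B→c: +{c}
  C via C→a: +{a}
  S via S→a A: +{a}
  S via S→c B C: +{c}
  FIRST(S)={a,c}  FIRST(A)={a}  FIRST(B)={b,c}  FIRST(C)={a}
pass 2: done
  FIRST(S)={a,c}  FIRST(A)={a}  FIRST(B)={b,c}  FIRST(C)={a}

Compute FOLLOW by fixpoint:
FOLLOW(S) := {$}
round 1:
  S→a A: FOLLOW(A) ⊇ FOLLOW(S) ⊇ {$}; new: +{$}
  S→c B C: FOLLOW(B) ⊇ FIRST(C) = {a}; new: +{a}
  S→c B C: FOLLOW(C) ⊇ FOLLOW(S) ⊇ {$}; new: +{$}
  FOLLOW[S]={$}  FOLLOW[A]={$}  FOLLOW[B]={a}  FOLLOW[C]={$}
round 2: (no change)
  FOLLOW[S]={$}  FOLLOW[A]={$}  FOLLOW[B]={a}  FOLLOW[C]={$}

FOLLOW(B) = ["a"]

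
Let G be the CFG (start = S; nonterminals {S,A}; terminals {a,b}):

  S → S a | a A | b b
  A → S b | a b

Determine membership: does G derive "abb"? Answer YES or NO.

Convert to CNF:
  S -> S T1 | T0 T0 | T1 A
  A -> S T0 | T1 T0
  T0 -> b
  T1 -> a

CYK fill:
  cell(0,0) a: {T1}  orig:{}
  cell(1,1) b: {T0}  orig:{}
  cell(2,2) b: {T0}  orig:{}
  cell(0,1) ab: {A}
  cell(1,2) bb: {S}
  cell(0,2) abb: ∅

S ∉ T[0,2] ⇒ NO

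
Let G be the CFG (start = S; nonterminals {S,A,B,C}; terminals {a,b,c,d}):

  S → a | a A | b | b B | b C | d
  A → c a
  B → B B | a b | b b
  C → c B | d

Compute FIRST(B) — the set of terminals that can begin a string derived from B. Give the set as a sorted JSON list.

FIRST sets, iterate to fixpoint:
[1]
  A via A→c a: +{c}
  B via B→a b: +{a}
  B via B→b b: +{b}
  C via C→c B: +{c}
  C via C→d: +{d}
  S via S→a: +{a}
  S via S→b: +{b}
  S via S→d: +{d}
  FIRST(S)={a,b,d}  FIRST(A)={c}  FIRST(B)={a,b}  FIRST(C)={c,d}
[2] (no change)
  FIRST(S)={a,b,d}  FIRST(A)={c}  FIRST(B)={a,b}  FIRST(C)={c,d}

FIRST(B) = ["a", "b"]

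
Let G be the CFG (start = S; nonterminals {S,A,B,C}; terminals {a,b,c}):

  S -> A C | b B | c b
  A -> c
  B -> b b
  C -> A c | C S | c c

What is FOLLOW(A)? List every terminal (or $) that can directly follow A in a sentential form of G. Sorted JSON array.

FIRST iteration:
iter 1:
  A via A→c: +{c}
  B via B→b b: +{b}
  C via C→A c: +{c}
  S via S→A C: +{c}
  S via S→b B: +{b}
  S: {b,c}  A: {c}  B: {b}  C: {c}
iter 2: — fixpoint
  S: {b,c}  A: {c}  B: {b}  C: {c}

Compute FOLLOW by fixpoint:
seed FOLLOW(S) with $
[1]
  C→A c: FOLLOW(A) ⊇ FIRST(c) = {c}; new: +{c}
  C→C S: FOLLOW(C) ⊇ FIRST(S) = {b,c}; new: +{b,c}
  C→C S: FOLLOW(S) ⊇ FOLLOW(C) ⊇ {b,c}; new: +{b,c}
  S→A C: FOLLOW(C) ⊇ FOLLOW(S) ⊇ {$,b,c}; new: +{$}
  S→b B: FOLLOW(B) ⊇ FOLLOW(S) ⊇ {$,b,c}; new: +{$,b,c}
  FOLLOW[S]={$,b,c}  FOLLOW[A]={c}  FOLLOW[B]={$,b,c}  FOLLOW[C]={$,b,c}
[2] (no change)
  FOLLOW[S]={$,b,c}  FOLLOW[A]={c}  FOLLOW[B]={$,b,c}  FOLLOW[C]={$,b,c}

FOLLOW(A) = ["c"]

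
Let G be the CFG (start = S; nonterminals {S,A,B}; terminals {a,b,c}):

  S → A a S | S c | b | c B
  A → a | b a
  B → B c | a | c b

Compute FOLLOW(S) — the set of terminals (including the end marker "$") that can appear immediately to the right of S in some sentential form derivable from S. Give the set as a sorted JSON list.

FIRST iteration:
[1]
  A via A→a: +{a}
  A via A→b a: +{b}
  B via B→a: +{a}
  B via B→c b: +{c}
  S via S→A a S: +{a,b}
  S via S→c B: +{c}
  S: {a,b,c}  A: {a,b}  B: {a,c}
[2] (stable)
  S: {a,b,c}  A: {a,b}  B: {a,c}

Compute FOLLOW by fixpoint:
FOLLOW(S) := {$}
pass 1:
  B→B c: FOLLOW(B) ⊇ FIRST(c) = {c}; new: +{c}
  S→A a S: FOLLOW(A) ⊇ FIRST(a) = {a}; new: +{a}
  S→S c: FOLLOW(S) ⊇ FIRST(c) = {c}; new: +{c}
  S→c B: FOLLOW(B) ⊇ FOLLOW(S) ⊇ {$,c}; new: +{$}
  FOLLOW[S]={$,c}  FOLLOW[A]={a}  FOLLOW[B]={$,c}
pass 2: (no change)
  FOLLOW[S]={$,c}  FOLLOW[A]={a}  FOLLOW[B]={$,c}

FOLLOW(S) = ["$", "c"]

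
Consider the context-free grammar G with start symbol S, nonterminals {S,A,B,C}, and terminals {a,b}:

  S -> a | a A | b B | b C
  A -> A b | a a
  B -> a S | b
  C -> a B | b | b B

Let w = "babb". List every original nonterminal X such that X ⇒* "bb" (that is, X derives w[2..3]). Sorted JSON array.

CNF form of G:
  S -> T0 B | T0 C | T1 A | a
  A -> A T0 | T1 T1
  B -> T1 S | b
  C -> T0 B | T1 B | b
  T0 -> b
  T1 -> a

Fill CYK table bottom-up (cells [i..j] with 2 ≤ i ≤ j ≤ 3 only):
  [2..2]={B,C,T0}  "b"  orig:{B,C}
  [3..3]={B,C,T0}  "b"  orig:{B,C}
  [2..3]={C,S}  "bb"

Original NTs in T[2,3] deriving "bb": ["C", "S"]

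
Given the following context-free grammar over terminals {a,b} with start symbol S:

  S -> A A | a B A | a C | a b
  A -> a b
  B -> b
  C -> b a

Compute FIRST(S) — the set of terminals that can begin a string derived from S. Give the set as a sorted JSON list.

Compute FIRST by fixpoint:
round 1:
  A via A→a b: +{a}
  B via B→b: +{b}
  C via C→b a: +{b}
  S via S→A A: +{a}
  S: {a}  A: {a}  B: {b}  C: {b}
round 2: (no change)
  S: {a}  A: {a}  B: {b}  C: {b}

FIRST(S) = ["a"]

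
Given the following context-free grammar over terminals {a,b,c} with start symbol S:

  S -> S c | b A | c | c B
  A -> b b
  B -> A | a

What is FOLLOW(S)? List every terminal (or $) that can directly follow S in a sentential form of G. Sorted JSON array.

FIRST iteration:
[1]
  A via A→b b: +{b}
  B via B→A: +{b}
  B via B→a: +{a}
  S via S→b A: +{b}
  S via S→c: +{c}
  FIRST[S]={b,c}  FIRST[A]={b}  FIRST[B]={a,b}
[2] (stable)
  FIRST[S]={b,c}  FIRST[A]={b}  FIRST[B]={a,b}

Compute FOLLOW by fixpoint:
seed FOLLOW(S) with $
iter 1:
  S→S c: FOLLOW(S) ⊇ FIRST(c) = {c}; new: +{c}
  S→b A: FOLLOW(A) ⊇ FOLLOW(S) ⊇ {$,c}; new: +{$,c}
  S→c B: FOLLOW(B) ⊇ FOLLOW(S) ⊇ {$,c}; new: +{$,c}
  FOLLOW(S)={$,c}  FOLLOW(A)={$,c}  FOLLOW(B)={$,c}
iter 2: (stable)
  FOLLOW(S)={$,c}  FOLLOW(A)={$,c}  FOLLOW(B)={$,c}

FOLLOW(S) = ["$", "c"]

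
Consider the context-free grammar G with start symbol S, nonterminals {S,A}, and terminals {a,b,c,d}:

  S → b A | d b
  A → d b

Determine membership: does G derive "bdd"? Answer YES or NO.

Convert to CNF:
  S -> T0 T1 | T1 A
  A -> T0 T1
  T0 -> d
  T1 -> b

CYK table (by increasing span):
  cell(0,0) b: {T1}  orig:{}
  cell(1,1) d: {T0}  orig:{}
  cell(2,2) d: {T0}  orig:{}
  cell(0,1) bd: ∅
  cell(1,2) dd: ∅
  cell(0,2) bdd: ∅

S ∉ T[0,2] ⇒ NO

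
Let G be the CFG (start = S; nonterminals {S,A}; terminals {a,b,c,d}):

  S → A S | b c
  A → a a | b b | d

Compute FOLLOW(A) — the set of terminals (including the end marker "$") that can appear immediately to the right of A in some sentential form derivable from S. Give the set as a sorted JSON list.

FIRST sets, iterate to fixpoint:
round 1:
  A via A→a a: +{a}
  A via A→b b: +{b}
  A via A→d: +{d}
  S via S→A S: +{a,b,d}
  FIRST[S]={a,b,d}  FIRST[A]={a,b,d}
round 2: — fixpoint
  FIRST[S]={a,b,d}  FIRST[A]={a,b,d}

Compute FOLLOW by fixpoint:
FOLLOW(S) := {$}
iter 1:
  S→A S: FOLLOW(A) ⊇ FIRST(S) = {a,b,d}; new: +{a,b,d}
  FOLLOW[S]={$}  FOLLOW[A]={a,b,d}
iter 2: (stable)
  FOLLOW[S]={$}  FOLLOW[A]={a,b,d}

FOLLOW(A) = ["a", "b", "d"]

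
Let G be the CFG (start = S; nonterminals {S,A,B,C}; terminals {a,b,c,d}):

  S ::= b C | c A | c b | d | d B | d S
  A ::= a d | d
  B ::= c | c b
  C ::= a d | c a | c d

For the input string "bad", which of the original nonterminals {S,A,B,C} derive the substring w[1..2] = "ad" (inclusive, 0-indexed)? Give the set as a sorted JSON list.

Convert to CNF:
  S -> T1 B | T1 S | T2 A | T2 T3 | T3 C | d
  A -> T0 T1 | d
  B -> T2 T3 | c
  C -> T0 T1 | T2 T0 | T2 T1
  T0 -> a
  T1 -> d
  T2 -> c
  T3 -> b

Fill CYK table bottom-up, restricted to cells inside w[1..2]:
  cell(1,1) a: {T0}  orig:{}
  cell(2,2) d: {A,S,T1}  orig:{A,S}
  cell(1,2) ad: {A,C}

Original NTs in T[1,2] deriving "ad": ["A", "C"]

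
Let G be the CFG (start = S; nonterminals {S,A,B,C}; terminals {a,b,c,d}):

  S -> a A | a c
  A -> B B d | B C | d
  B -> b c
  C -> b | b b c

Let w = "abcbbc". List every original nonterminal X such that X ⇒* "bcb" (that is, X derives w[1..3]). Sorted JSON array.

CNF form of G:
  S -> T3 A | T3 T2
  A -> B C | B X4 | d
  B -> T1 T2
  C -> T1 X5 | b
  T0 -> d
  T1 -> b
  T2 -> c
  T3 -> a
  X4 -> B T0
  X5 -> T1 T2

CYK table (by increasing span) (cells [i..j] with 1 ≤ i ≤ j ≤ 3 only):
  [1..1]={C,T1}  "b"  orig:{C}
  [2..2]={T2}  "c"  orig:{}
  [3..3]={C,T1}  "b"  orig:{C}
  [1..2]={B,X5}  "bc"  orig:{B}
  [2..3]=∅  "cb"
  [1..3]={A}  "bcb"

Original NTs in T[1,3] deriving "bcb": ["A"]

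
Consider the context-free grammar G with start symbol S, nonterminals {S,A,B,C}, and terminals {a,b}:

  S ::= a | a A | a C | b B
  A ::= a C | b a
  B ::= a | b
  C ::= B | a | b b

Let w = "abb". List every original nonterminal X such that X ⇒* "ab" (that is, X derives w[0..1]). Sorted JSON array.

CNF form of G:
  S -> T0 A | T0 C | T1 B | a
  A -> T0 C | T1 T0
  B -> a | b
  C -> T1 T1 | a | b
  T0 -> a
  T1 -> b

CYK table (by increasing span) — only the sub-triangle for w[0..1]:
  [0..0]={B,C,S,T0}  "a"  orig:{B,C,S}
  [1..1]={B,C,T1}  "b"  orig:{B,C}
  [0..1]={A,S}  "ab"

Original NTs in T[0,1] deriving "ab": ["A", "S"]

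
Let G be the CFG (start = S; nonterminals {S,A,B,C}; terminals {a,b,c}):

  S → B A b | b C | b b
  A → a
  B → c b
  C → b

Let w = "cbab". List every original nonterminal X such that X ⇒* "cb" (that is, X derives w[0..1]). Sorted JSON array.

CNF form of G:
  S -> B X2 | T1 C | T1 T1
  A -> a
  B -> T0 T1
  C -> b
  T0 -> c
  T1 -> b
  X2 -> A T1

CYK fill — only the sub-triangle for w[0..1]:
  T[0,0] 'c' = {T0}  orig:{}
  T[1,1] 'b' = {C,T1}  orig:{C}
  T[0,1] 'cb' = {B}

Original NTs in T[0,1] deriving "cb": ["B"]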